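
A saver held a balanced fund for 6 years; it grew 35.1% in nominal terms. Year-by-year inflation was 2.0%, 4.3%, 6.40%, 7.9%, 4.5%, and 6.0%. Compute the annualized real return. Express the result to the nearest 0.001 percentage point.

Cumulative inflation factor: 1.020 × 1.043 × 1.0640 × 1.079 × 1.045 × 1.060 ≈ 1.35291.
Nominal growth factor: 1.35100. Real growth factor = 1.35100 / 1.35291 ≈ 0.99859.
Annualized: 0.99859^(1/6) − 1 ≈ -0.00024.

-0.024%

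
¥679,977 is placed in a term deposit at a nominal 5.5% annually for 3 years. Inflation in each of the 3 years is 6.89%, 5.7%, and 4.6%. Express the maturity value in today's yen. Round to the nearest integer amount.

¥675,628

Nominal value at maturity: ¥679,977 × (1 + 5.5%)^3 ≈ ¥798,457.
Price-level factor over 3 years: 1.0689 × 1.057 × 1.046 = 1.1817993558.
The maturity value deflated by that factor is the answer in today's purchasing power.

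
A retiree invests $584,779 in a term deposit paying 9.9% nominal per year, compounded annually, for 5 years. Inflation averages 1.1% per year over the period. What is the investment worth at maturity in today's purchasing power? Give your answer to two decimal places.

$887,614.63

Nominal value at maturity: $584,779 × (1 + 9.9%)^5 ≈ $937,519.33.
Price-level factor over 5 years: (1 + 1.1%)^5 ≈ 1.0562233834.
The maturity value deflated by that factor is the answer in today's purchasing power.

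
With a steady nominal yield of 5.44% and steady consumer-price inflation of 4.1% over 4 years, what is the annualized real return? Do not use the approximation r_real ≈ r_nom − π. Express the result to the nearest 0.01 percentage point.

With constant rates the annual real return is the same each year: (1+5.44%)/(1+4.1%) − 1 = 0.01287.

1.29%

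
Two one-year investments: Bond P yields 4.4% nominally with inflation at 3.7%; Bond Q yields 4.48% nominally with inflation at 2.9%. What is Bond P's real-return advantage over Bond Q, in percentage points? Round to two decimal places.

-0.86

Bond P real return: 1.044/1.037 − 1 = 0.675%.
Bond Q real return: 1.0448/1.029 − 1 = 1.535%.
Difference: 0.675 − 1.535 = -0.860 pp.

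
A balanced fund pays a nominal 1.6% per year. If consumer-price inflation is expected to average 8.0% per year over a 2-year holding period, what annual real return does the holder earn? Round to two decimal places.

-5.93%

With constant rates the annual real return is the same each year: (1+1.6%)/(1+8.0%) − 1 = -0.05926.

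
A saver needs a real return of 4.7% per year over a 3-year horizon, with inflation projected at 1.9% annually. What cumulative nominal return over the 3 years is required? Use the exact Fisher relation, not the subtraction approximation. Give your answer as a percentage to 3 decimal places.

21.440%

Required annual nominal rate: (1+4.7%)(1+1.9%) − 1 = 6.6893%.
Cumulative over 3 years: (1 + 0.066893)^3 − 1 ≈ 0.21440.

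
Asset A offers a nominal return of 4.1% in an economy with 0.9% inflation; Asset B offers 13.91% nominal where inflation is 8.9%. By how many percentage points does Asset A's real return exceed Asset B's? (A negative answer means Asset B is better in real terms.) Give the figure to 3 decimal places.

Asset A real return: 1.041/1.009 − 1 = 3.1715%.
Asset B real return: 1.1391/1.089 − 1 = 4.6006%.
Difference: 3.1715 − 4.6006 = -1.4291 pp.

-1.429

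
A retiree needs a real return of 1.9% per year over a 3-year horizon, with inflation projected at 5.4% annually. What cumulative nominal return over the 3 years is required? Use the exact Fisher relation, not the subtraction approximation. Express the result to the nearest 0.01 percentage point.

23.89%

Required annual nominal rate: (1+1.9%)(1+5.4%) − 1 = 7.4026%.
Cumulative over 3 years: (1 + 0.074026)^3 − 1 ≈ 0.23892.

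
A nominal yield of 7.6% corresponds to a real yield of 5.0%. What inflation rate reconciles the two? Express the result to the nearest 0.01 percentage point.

From (1+r_nom) = (1+r_real)(1+π), we get 1+π = (1 + 7.6%)/(1 + 5.0%) = 1.076/1.050 ≈ 1.02476.
So π ≈ 2.4762%.

2.48%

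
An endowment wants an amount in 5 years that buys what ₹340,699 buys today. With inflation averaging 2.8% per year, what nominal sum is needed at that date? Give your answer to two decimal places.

₹391,143.78

Cumulative price-level factor: (1+2.8%)^5 ≈ 1.1480626105.
Multiplying ₹340,699 by the price-level factor gives the future nominal sum.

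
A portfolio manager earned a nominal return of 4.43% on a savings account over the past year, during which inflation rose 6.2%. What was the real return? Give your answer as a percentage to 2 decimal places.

-1.67%

Real return via the Fisher equation: (1 + 4.43%)/(1 + 6.2%) − 1 = 1.0443/1.062 − 1 ≈ -0.01667.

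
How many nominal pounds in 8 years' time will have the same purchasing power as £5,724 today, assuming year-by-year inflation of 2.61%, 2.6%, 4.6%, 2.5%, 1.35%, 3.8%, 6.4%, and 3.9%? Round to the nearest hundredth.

Cumulative price-level factor: 1.0261 × 1.026 × 1.046 × 1.025 × 1.0135 × 1.038 × 1.064 × 1.039 ≈ 1.3127163074.
Multiplying £5,724 by the price-level factor gives the future nominal sum.

£7,513.99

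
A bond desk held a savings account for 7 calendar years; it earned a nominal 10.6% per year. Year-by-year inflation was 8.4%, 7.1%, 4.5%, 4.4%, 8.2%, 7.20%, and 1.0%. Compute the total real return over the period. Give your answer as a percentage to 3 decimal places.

36.429%

Cumulative inflation factor: 1.084 × 1.071 × 1.045 × 1.044 × 1.082 × 1.0720 × 1.010 ≈ 1.48381.
Nominal growth factor: 2.02435. Real growth factor = 2.02435 / 1.48381 ≈ 1.36429.
Total real return ≈ 36.4291%.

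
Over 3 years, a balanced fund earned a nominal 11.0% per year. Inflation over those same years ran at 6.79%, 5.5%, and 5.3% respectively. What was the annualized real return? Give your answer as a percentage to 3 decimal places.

4.854%

Cumulative inflation factor: 1.0679 × 1.055 × 1.053 ≈ 1.18635.
Nominal growth factor: 1.36763. Real growth factor = 1.36763 / 1.18635 ≈ 1.15281.
Annualized: 1.15281^(1/3) − 1 ≈ 0.04854.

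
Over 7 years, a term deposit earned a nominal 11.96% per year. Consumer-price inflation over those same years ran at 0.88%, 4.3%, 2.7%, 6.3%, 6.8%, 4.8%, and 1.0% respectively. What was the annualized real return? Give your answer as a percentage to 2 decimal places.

7.86%

Cumulative inflation factor: 1.0088 × 1.043 × 1.027 × 1.063 × 1.068 × 1.048 × 1.010 ≈ 1.29852.
Nominal growth factor: 2.20516. Real growth factor = 2.20516 / 1.29852 ≈ 1.69822.
Annualized: 1.69822^(1/7) − 1 ≈ 0.07859.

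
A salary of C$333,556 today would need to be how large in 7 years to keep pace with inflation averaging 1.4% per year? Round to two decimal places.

Cumulative price-level factor: (1+1.4%)^7 ≈ 1.1022133959.
The nominal amount required is C$333,556 scaled up by that factor.

C$367,649.89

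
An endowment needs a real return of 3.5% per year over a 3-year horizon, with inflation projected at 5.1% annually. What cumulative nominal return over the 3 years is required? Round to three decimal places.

Required annual nominal rate: (1+3.5%)(1+5.1%) − 1 = 8.7785%.
Cumulative over 3 years: (1 + 0.087785)^3 − 1 ≈ 0.28715.

28.715%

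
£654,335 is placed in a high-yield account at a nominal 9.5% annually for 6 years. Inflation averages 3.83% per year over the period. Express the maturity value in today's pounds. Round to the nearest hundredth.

£900,218.10

Nominal value at maturity: £654,335 × (1 + 9.5%)^6 ≈ £1,127,937.06.
Price-level factor over 6 years: (1 + 3.83%)^6 ≈ 1.2529597619.
The maturity value deflated by that factor is the answer in today's purchasing power.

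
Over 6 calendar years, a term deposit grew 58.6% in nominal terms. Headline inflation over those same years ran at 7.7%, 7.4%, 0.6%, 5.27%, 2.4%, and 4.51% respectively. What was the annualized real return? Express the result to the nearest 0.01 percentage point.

Cumulative inflation factor: 1.077 × 1.074 × 1.006 × 1.0527 × 1.024 × 1.0451 ≈ 1.31093.
Nominal growth factor: 1.58600. Real growth factor = 1.58600 / 1.31093 ≈ 1.20983.
Annualized: 1.20983^(1/6) − 1 ≈ 0.03226.

3.23%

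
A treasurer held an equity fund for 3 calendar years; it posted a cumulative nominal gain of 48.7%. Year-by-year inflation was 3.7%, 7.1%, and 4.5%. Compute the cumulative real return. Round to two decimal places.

Cumulative inflation factor: 1.037 × 1.071 × 1.045 ≈ 1.16061.
Nominal growth factor: 1.48700. Real growth factor = 1.48700 / 1.16061 ≈ 1.28123.
Total real return ≈ 28.1228%.

28.12%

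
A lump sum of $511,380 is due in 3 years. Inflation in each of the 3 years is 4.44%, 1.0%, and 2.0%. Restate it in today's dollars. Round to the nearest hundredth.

Price-level factor over 3 years: 1.0444 × 1.010 × 1.020 = 1.07594088.
Purchasing power today: $511,380 divided by that factor.

$475,286.34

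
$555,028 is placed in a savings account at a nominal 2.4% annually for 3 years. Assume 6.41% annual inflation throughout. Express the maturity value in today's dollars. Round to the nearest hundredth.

Nominal value at maturity: $555,028 × (1 + 2.4%)^3 ≈ $595,956.78.
Price-level factor over 3 years: (1 + 6.41%)^3 ≈ 1.2048898047.
Dividing the nominal maturity value by the price-level factor gives the value in today's money.

$494,615.17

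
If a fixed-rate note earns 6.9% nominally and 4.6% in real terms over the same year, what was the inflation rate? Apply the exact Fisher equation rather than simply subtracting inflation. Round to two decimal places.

2.20%

From (1+r_nom) = (1+r_real)(1+π), we get 1+π = (1 + 6.9%)/(1 + 4.6%) = 1.069/1.046 ≈ 1.02199.
So π ≈ 2.1989%.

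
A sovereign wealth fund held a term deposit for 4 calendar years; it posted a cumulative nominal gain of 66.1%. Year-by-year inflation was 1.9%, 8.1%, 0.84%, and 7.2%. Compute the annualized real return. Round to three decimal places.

Cumulative inflation factor: 1.019 × 1.081 × 1.0084 × 1.072 ≈ 1.19077.
Nominal growth factor: 1.66100. Real growth factor = 1.66100 / 1.19077 ≈ 1.39490.
Annualized: 1.39490^(1/4) − 1 ≈ 0.08676.

8.676%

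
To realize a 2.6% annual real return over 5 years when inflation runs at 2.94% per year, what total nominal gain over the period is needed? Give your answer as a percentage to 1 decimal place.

31.4%

Required annual nominal rate: (1+2.6%)(1+2.94%) − 1 = 5.61644%.
Cumulative over 5 years: (1 + 0.0561644)^5 − 1 ≈ 0.31419.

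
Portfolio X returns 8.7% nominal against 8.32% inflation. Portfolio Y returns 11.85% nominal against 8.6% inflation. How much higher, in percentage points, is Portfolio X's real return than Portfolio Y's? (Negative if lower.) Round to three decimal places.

-2.642

Portfolio X real return: 1.087/1.0832 − 1 = 0.3508%.
Portfolio Y real return: 1.1185/1.086 − 1 = 2.9926%.
Difference: 0.3508 − 2.9926 = -2.6418 pp.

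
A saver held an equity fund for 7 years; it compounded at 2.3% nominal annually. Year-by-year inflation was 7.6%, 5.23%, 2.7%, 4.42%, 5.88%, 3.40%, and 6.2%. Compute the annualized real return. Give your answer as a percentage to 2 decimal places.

-2.62%

Cumulative inflation factor: 1.076 × 1.0523 × 1.027 × 1.0442 × 1.0588 × 1.0340 × 1.062 ≈ 1.41177.
Nominal growth factor: 1.17254. Real growth factor = 1.17254 / 1.41177 ≈ 0.83055.
Annualized: 0.83055^(1/7) − 1 ≈ -0.02618.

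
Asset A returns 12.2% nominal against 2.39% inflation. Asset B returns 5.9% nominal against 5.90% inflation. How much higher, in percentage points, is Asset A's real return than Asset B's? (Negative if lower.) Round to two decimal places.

9.58

Asset A real return: 1.122/1.0239 − 1 = 9.581%.
Asset B real return: 1.059/1.0590 − 1 = 0.000%.
Difference: 9.581 − 0.000 = 9.581 pp.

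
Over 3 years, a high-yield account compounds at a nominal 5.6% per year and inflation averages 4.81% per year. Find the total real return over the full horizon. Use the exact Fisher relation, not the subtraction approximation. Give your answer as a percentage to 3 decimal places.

2.278%

The annual real rate is (1+5.6%)/(1+4.81%) − 1 = 0.7537%.
Compounded over 3 years: (1 + 0.007537)^3 − 1 ≈ 0.02278.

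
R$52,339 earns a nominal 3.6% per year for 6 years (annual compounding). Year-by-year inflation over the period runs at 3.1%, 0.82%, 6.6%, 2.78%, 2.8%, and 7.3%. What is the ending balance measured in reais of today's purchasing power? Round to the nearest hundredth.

Nominal value at maturity: R$52,339 × (1 + 3.6%)^6 ≈ R$64,711.87.
Price-level factor over 6 years: 1.031 × 1.0082 × 1.066 × 1.0278 × 1.028 × 1.073 ≈ 1.2562151105.
Dividing the nominal maturity value by the price-level factor gives the value in today's money.

R$51,513.37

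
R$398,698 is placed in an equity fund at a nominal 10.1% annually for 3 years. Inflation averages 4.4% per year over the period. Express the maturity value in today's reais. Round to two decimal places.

R$467,632.32

Nominal value at maturity: R$398,698 × (1 + 10.1%)^3 ≈ R$532,115.63.
Price-level factor over 3 years: (1 + 4.4%)^3 = 1.137893184.
The maturity value deflated by that factor is the answer in today's purchasing power.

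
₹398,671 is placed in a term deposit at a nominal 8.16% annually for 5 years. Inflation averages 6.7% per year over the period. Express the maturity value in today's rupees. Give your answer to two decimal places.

Nominal value at maturity: ₹398,671 × (1 + 8.16%)^5 ≈ ₹590,130.47.
Price-level factor over 5 years: (1 + 6.7%)^5 ≈ 1.3829997357.
The maturity value deflated by that factor is the answer in today's purchasing power.

₹426,703.24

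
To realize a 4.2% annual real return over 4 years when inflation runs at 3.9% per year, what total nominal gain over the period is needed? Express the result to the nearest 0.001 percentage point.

37.383%

Required annual nominal rate: (1+4.2%)(1+3.9%) − 1 = 8.2638%.
Cumulative over 4 years: (1 + 0.082638)^4 − 1 ≈ 0.37383.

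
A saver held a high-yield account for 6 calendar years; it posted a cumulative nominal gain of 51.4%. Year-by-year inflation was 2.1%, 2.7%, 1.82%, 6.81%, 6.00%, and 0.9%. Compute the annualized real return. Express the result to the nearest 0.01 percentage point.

Cumulative inflation factor: 1.021 × 1.027 × 1.0182 × 1.0681 × 1.0600 × 1.009 ≈ 1.21966.
Nominal growth factor: 1.51400. Real growth factor = 1.51400 / 1.21966 ≈ 1.24133.
Annualized: 1.24133^(1/6) − 1 ≈ 0.03669.

3.67%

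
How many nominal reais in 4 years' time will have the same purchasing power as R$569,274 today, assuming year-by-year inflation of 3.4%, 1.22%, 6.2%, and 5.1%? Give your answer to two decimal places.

R$665,021.14

Cumulative price-level factor: 1.034 × 1.0122 × 1.062 × 1.051 ≈ 1.1681916684.
The nominal amount required is R$569,274 scaled up by that factor.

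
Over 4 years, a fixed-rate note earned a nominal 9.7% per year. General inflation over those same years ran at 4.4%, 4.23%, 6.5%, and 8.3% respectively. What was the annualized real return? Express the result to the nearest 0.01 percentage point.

Cumulative inflation factor: 1.044 × 1.0423 × 1.065 × 1.083 ≈ 1.25508.
Nominal growth factor: 1.44819. Real growth factor = 1.44819 / 1.25508 ≈ 1.15387.
Annualized: 1.15387^(1/4) − 1 ≈ 0.03643.

3.64%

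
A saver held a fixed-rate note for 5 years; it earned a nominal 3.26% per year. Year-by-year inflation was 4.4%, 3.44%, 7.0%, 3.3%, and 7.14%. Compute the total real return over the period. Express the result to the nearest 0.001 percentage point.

Cumulative inflation factor: 1.044 × 1.0344 × 1.070 × 1.033 × 1.0714 ≈ 1.27887.
Nominal growth factor: 1.17398. Real growth factor = 1.17398 / 1.27887 ≈ 0.91799.
Total real return ≈ -8.2014%.

-8.201%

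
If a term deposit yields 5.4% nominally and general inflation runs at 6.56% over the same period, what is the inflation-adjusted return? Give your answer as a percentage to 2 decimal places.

-1.09%

Real return via the Fisher equation: (1 + 5.4%)/(1 + 6.56%) − 1 = 1.054/1.0656 − 1 ≈ -0.01089.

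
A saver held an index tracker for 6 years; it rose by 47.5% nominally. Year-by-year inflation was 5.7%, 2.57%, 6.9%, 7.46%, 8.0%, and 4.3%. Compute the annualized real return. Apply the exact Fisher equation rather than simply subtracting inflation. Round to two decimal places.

Cumulative inflation factor: 1.057 × 1.0257 × 1.069 × 1.0746 × 1.080 × 1.043 ≈ 1.40290.
Nominal growth factor: 1.47500. Real growth factor = 1.47500 / 1.40290 ≈ 1.05139.
Annualized: 1.05139^(1/6) − 1 ≈ 0.00839.

0.84%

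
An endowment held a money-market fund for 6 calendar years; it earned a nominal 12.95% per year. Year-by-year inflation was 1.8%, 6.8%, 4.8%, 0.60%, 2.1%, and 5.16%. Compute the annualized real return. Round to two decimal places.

Cumulative inflation factor: 1.018 × 1.068 × 1.048 × 1.0060 × 1.021 × 1.0516 ≈ 1.23071.
Nominal growth factor: 2.07643. Real growth factor = 2.07643 / 1.23071 ≈ 1.68719.
Annualized: 1.68719^(1/6) − 1 ≈ 0.09109.

9.11%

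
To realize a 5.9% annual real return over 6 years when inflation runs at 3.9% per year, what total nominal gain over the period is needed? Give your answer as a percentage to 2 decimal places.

Required annual nominal rate: (1+5.9%)(1+3.9%) − 1 = 10.0301%.
Cumulative over 6 years: (1 + 0.100301)^6 − 1 ≈ 0.77447.

77.45%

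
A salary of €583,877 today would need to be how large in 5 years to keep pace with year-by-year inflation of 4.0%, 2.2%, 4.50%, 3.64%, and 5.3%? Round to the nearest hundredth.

Cumulative price-level factor: 1.040 × 1.022 × 1.0450 × 1.0364 × 1.053 ≈ 1.2121498192.
Multiplying €583,877 by the price-level factor gives the future nominal sum.

€707,746.40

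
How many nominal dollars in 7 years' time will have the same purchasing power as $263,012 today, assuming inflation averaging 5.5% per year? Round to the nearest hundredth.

Cumulative price-level factor: (1+5.5%)^7 ≈ 1.4546791611.
Multiplying $263,012 by the price-level factor gives the future nominal sum.

$382,598.08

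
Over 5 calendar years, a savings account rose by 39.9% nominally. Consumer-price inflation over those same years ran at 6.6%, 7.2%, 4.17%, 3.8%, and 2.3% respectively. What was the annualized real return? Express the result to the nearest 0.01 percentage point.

2.05%

Cumulative inflation factor: 1.066 × 1.072 × 1.0417 × 1.038 × 1.023 ≈ 1.26406.
Nominal growth factor: 1.39900. Real growth factor = 1.39900 / 1.26406 ≈ 1.10675.
Annualized: 1.10675^(1/5) − 1 ≈ 0.02049.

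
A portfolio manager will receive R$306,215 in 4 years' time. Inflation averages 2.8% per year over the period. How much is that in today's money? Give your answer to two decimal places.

R$274,191.51

Price-level factor over 4 years: (1 + 2.8%)^4 ≈ 1.1167924227.
Purchasing power today: R$306,215 divided by that factor.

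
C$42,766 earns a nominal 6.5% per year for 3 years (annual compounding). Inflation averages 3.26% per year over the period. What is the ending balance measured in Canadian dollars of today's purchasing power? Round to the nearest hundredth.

C$46,919.25

Nominal value at maturity: C$42,766 × (1 + 6.5%)^3 ≈ C$51,659.17.
Price-level factor over 3 years: (1 + 3.26%)^3 ≈ 1.1010229260.
The maturity value deflated by that factor is the answer in today's purchasing power.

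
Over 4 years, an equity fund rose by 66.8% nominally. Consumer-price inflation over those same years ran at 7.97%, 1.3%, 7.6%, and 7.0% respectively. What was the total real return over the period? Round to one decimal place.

Cumulative inflation factor: 1.0797 × 1.013 × 1.076 × 1.070 ≈ 1.25924.
Nominal growth factor: 1.66800. Real growth factor = 1.66800 / 1.25924 ≈ 1.32461.
Total real return ≈ 32.4608%.

32.5%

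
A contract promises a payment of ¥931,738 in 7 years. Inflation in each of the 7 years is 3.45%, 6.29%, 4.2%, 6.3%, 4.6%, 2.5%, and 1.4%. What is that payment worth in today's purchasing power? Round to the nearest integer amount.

Price-level factor over 7 years: 1.0345 × 1.0629 × 1.042 × 1.063 × 1.046 × 1.025 × 1.014 ≈ 1.3240896489.
Purchasing power today: ¥931,738 divided by that factor.

¥703,682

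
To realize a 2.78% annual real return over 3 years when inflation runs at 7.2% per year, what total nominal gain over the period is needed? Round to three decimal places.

33.755%

Required annual nominal rate: (1+2.78%)(1+7.2%) − 1 = 10.18016%.
Cumulative over 3 years: (1 + 0.1018016)^3 − 1 ≈ 0.33755.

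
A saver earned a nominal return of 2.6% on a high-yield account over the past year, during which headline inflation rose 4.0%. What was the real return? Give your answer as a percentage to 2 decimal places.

-1.35%

Real return via the Fisher equation: (1 + 2.6%)/(1 + 4.0%) − 1 = 1.026/1.040 − 1 ≈ -0.01346.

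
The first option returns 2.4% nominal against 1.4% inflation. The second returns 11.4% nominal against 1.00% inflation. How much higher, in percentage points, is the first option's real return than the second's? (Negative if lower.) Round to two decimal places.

The first option real return: 1.024/1.014 − 1 = 0.986%.
The second real return: 1.114/1.0100 − 1 = 10.297%.
Difference: 0.986 − 10.297 = -9.311 pp.

-9.31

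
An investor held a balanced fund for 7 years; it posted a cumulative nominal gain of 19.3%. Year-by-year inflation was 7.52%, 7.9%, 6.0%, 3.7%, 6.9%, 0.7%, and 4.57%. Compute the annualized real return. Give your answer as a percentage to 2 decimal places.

-2.61%

Cumulative inflation factor: 1.0752 × 1.079 × 1.060 × 1.037 × 1.069 × 1.007 × 1.0457 ≈ 1.43552.
Nominal growth factor: 1.19300. Real growth factor = 1.19300 / 1.43552 ≈ 0.83106.
Annualized: 0.83106^(1/7) − 1 ≈ -0.02609.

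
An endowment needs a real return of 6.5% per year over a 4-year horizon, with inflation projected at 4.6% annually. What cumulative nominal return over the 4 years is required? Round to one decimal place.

Required annual nominal rate: (1+6.5%)(1+4.6%) − 1 = 11.399%.
Cumulative over 4 years: (1 + 0.11399)^4 − 1 ≈ 0.54002.

54.0%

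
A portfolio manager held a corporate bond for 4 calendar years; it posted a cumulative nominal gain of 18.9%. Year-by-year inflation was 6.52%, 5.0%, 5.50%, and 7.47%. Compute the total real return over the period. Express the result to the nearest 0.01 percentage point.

-6.24%

Cumulative inflation factor: 1.0652 × 1.050 × 1.0550 × 1.0747 ≈ 1.26812.
Nominal growth factor: 1.18900. Real growth factor = 1.18900 / 1.26812 ≈ 0.93761.
Total real return ≈ -6.2391%.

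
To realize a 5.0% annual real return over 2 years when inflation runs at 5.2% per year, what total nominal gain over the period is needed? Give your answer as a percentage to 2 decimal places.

22.01%

Required annual nominal rate: (1+5.0%)(1+5.2%) − 1 = 10.46%.
Cumulative over 2 years: (1 + 0.1046)^2 − 1 ≈ 0.22014.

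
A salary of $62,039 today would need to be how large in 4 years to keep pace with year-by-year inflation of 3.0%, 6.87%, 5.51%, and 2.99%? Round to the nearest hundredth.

$74,207.28

Cumulative price-level factor: 1.030 × 1.0687 × 1.0551 × 1.0299 ≈ 1.1961391777.
Multiplying $62,039 by the price-level factor gives the future nominal sum.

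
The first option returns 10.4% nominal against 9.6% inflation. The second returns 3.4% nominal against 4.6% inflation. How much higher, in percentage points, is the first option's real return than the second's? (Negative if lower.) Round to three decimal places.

The first option real return: 1.104/1.096 − 1 = 0.7299%.
The second real return: 1.034/1.046 − 1 = -1.1472%.
Difference: 0.7299 − (-1.1472) = 1.8771 pp.

1.877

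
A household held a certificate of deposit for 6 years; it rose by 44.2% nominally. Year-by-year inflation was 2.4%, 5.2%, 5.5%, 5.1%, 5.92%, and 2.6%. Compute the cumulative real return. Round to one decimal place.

Cumulative inflation factor: 1.024 × 1.052 × 1.055 × 1.051 × 1.0592 × 1.026 ≈ 1.29806.
Nominal growth factor: 1.44200. Real growth factor = 1.44200 / 1.29806 ≈ 1.11088.
Total real return ≈ 11.0885%.

11.1%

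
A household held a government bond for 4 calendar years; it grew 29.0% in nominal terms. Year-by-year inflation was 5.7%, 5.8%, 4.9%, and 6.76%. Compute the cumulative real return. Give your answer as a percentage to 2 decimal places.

3.00%

Cumulative inflation factor: 1.057 × 1.058 × 1.049 × 1.0676 ≈ 1.25240.
Nominal growth factor: 1.29000. Real growth factor = 1.29000 / 1.25240 ≈ 1.03002.
Total real return ≈ 3.0018%.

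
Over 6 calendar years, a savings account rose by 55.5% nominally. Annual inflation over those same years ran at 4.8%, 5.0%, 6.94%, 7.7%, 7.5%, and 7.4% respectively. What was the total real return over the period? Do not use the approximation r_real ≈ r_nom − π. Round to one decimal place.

Cumulative inflation factor: 1.048 × 1.050 × 1.0694 × 1.077 × 1.075 × 1.074 ≈ 1.46325.
Nominal growth factor: 1.55500. Real growth factor = 1.55500 / 1.46325 ≈ 1.06270.
Total real return ≈ 6.2701%.

6.3%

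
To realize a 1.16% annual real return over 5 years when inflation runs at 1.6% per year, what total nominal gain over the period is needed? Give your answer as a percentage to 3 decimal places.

14.687%

Required annual nominal rate: (1+1.16%)(1+1.6%) − 1 = 2.77856%.
Cumulative over 5 years: (1 + 0.0277856)^5 − 1 ≈ 0.14687.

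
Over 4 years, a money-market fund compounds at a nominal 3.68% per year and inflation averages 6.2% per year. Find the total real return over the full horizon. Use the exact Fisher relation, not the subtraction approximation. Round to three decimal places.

-9.159%

The annual real rate is (1+3.68%)/(1+6.2%) − 1 = -2.3729%.
Compounded over 4 years: (1 + -0.023729)^4 − 1 ≈ -0.09159.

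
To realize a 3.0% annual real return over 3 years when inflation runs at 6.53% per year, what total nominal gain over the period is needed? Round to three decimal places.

Required annual nominal rate: (1+3.0%)(1+6.53%) − 1 = 9.7259%.
Cumulative over 3 years: (1 + 0.097259)^3 − 1 ≈ 0.32107.

32.107%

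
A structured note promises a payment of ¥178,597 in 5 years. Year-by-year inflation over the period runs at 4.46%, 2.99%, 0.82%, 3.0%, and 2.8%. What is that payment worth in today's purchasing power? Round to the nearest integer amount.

Price-level factor over 5 years: 1.0446 × 1.0299 × 1.0082 × 1.030 × 1.028 ≈ 1.1484764973.
Purchasing power today: ¥178,597 divided by that factor.

¥155,508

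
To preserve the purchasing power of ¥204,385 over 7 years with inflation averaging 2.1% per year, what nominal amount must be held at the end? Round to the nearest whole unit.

Cumulative price-level factor: (1+2.1%)^7 ≈ 1.1565920282.
Multiplying ¥204,385 by the price-level factor gives the future nominal sum.

¥236,390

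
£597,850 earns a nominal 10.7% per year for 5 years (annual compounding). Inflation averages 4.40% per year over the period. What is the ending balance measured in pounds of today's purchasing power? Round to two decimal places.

Nominal value at maturity: £597,850 × (1 + 10.7%)^5 ≈ £993,871.73.
Price-level factor over 5 years: (1 + 4.40%)^5 ≈ 1.2402307454.
The maturity value deflated by that factor is the answer in today's purchasing power.

£801,360.34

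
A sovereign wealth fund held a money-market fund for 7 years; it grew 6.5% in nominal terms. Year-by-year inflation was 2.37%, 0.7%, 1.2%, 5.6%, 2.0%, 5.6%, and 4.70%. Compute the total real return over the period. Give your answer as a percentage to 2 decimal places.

-14.28%

Cumulative inflation factor: 1.0237 × 1.007 × 1.012 × 1.056 × 1.020 × 1.056 × 1.0470 ≈ 1.24239.
Nominal growth factor: 1.06500. Real growth factor = 1.06500 / 1.24239 ≈ 0.85722.
Total real return ≈ -14.2780%.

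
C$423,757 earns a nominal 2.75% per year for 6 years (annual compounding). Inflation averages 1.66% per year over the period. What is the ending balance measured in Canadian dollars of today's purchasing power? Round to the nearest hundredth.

C$451,759.44

Nominal value at maturity: C$423,757 × (1 + 2.75%)^6 ≈ C$498,663.83.
Price-level factor over 6 years: (1 + 1.66%)^6 ≈ 1.1038260325.
The maturity value deflated by that factor is the answer in today's purchasing power.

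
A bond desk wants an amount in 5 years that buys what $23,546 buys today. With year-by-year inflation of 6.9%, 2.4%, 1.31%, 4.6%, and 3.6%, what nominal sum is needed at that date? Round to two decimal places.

Cumulative price-level factor: 1.069 × 1.024 × 1.0131 × 1.046 × 1.036 ≈ 1.2017701624.
Multiplying $23,546 by the price-level factor gives the future nominal sum.

$28,296.88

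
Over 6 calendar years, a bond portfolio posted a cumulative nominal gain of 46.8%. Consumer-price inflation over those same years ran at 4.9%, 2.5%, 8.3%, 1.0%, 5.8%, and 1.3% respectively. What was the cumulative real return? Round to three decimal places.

Cumulative inflation factor: 1.049 × 1.025 × 1.083 × 1.010 × 1.058 × 1.013 ≈ 1.26050.
Nominal growth factor: 1.46800. Real growth factor = 1.46800 / 1.26050 ≈ 1.16461.
Total real return ≈ 16.4613%.

16.461%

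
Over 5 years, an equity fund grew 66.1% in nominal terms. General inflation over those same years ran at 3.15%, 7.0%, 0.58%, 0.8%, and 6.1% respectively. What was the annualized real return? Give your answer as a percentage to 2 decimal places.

6.95%

Cumulative inflation factor: 1.0315 × 1.070 × 1.0058 × 1.008 × 1.061 ≈ 1.18725.
Nominal growth factor: 1.66100. Real growth factor = 1.66100 / 1.18725 ≈ 1.39904.
Annualized: 1.39904^(1/5) − 1 ≈ 0.06946.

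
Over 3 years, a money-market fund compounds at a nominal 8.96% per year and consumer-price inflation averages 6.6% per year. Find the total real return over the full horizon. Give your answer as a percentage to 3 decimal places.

6.790%

The annual real rate is (1+8.96%)/(1+6.6%) − 1 = 2.2139%.
Compounded over 3 years: (1 + 0.022139)^3 − 1 ≈ 0.06790.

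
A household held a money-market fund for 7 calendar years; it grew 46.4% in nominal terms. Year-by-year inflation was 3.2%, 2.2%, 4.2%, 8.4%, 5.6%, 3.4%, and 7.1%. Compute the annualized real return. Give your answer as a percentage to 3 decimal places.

0.711%

Cumulative inflation factor: 1.032 × 1.022 × 1.042 × 1.084 × 1.056 × 1.034 × 1.071 ≈ 1.39316.
Nominal growth factor: 1.46400. Real growth factor = 1.46400 / 1.39316 ≈ 1.05085.
Annualized: 1.05085^(1/7) − 1 ≈ 0.00711.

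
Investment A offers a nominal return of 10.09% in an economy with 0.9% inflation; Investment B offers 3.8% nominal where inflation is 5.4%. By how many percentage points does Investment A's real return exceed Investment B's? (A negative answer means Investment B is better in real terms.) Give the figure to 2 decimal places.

10.63

Investment A real return: 1.1009/1.009 − 1 = 9.108%.
Investment B real return: 1.038/1.054 − 1 = -1.518%.
Difference: 9.108 − (-1.518) = 10.626 pp.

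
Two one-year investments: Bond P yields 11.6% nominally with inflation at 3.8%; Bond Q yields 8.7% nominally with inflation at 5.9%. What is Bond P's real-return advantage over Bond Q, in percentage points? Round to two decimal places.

Bond P real return: 1.116/1.038 − 1 = 7.514%.
Bond Q real return: 1.087/1.059 − 1 = 2.644%.
Difference: 7.514 − 2.644 = 4.870 pp.

4.87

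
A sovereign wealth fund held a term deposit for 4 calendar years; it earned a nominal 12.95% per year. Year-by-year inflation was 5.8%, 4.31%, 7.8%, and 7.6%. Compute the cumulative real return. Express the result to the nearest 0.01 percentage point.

27.15%

Cumulative inflation factor: 1.058 × 1.0431 × 1.078 × 1.076 ≈ 1.28010.
Nominal growth factor: 1.62759. Real growth factor = 1.62759 / 1.28010 ≈ 1.27146.
Total real return ≈ 27.1459%.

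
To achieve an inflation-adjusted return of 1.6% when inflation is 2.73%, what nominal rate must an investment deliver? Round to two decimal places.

By the Fisher equation, 1 + r_nom = (1 + 1.6%)(1 + 2.73%) = 1.016 × 1.0273 = 1.0437368.
So r_nom = 4.37368%.

4.37%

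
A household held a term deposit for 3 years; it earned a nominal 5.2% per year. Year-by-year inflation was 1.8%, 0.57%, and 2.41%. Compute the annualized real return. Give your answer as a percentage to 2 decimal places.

Cumulative inflation factor: 1.018 × 1.0057 × 1.0241 ≈ 1.04848.
Nominal growth factor: 1.16425. Real growth factor = 1.16425 / 1.04848 ≈ 1.11042.
Annualized: 1.11042^(1/3) − 1 ≈ 0.03553.

3.55%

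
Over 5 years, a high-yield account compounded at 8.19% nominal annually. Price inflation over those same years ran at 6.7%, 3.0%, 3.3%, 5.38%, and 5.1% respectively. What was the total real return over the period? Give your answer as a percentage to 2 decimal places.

17.89%

Cumulative inflation factor: 1.067 × 1.030 × 1.033 × 1.0538 × 1.051 ≈ 1.25737.
Nominal growth factor: 1.48230. Real growth factor = 1.48230 / 1.25737 ≈ 1.17889.
Total real return ≈ 17.8888%.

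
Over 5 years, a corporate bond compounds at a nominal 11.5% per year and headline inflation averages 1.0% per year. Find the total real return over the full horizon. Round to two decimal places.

63.97%

The annual real rate is (1+11.5%)/(1+1.0%) − 1 = 10.3960%.
Compounded over 5 years: (1 + 0.103960)^5 − 1 ≈ 0.63971.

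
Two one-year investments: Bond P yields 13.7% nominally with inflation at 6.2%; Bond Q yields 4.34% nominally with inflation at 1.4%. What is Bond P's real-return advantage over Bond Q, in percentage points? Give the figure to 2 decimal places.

Bond P real return: 1.137/1.062 − 1 = 7.062%.
Bond Q real return: 1.0434/1.014 − 1 = 2.899%.
Difference: 7.062 − 2.899 = 4.163 pp.

4.16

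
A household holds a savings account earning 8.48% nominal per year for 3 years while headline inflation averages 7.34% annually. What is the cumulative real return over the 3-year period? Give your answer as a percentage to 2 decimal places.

The annual real rate is (1+8.48%)/(1+7.34%) − 1 = 1.0620%.
Compounded over 3 years: (1 + 0.010620)^3 − 1 ≈ 0.03220.

3.22%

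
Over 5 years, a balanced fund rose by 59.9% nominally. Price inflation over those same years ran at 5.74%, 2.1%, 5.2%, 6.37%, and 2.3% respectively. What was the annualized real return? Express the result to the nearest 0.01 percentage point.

5.29%

Cumulative inflation factor: 1.0574 × 1.021 × 1.052 × 1.0637 × 1.023 ≈ 1.23588.
Nominal growth factor: 1.59900. Real growth factor = 1.59900 / 1.23588 ≈ 1.29382.
Annualized: 1.29382^(1/5) − 1 ≈ 0.05287.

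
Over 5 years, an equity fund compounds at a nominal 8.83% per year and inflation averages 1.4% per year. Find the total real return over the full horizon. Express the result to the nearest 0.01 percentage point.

42.41%

The annual real rate is (1+8.83%)/(1+1.4%) − 1 = 7.3274%.
Compounded over 5 years: (1 + 0.073274)^5 − 1 ≈ 0.42414.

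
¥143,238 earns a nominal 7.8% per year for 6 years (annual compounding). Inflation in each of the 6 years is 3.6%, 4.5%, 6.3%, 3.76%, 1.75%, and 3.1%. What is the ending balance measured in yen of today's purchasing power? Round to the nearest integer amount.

¥179,448

Nominal value at maturity: ¥143,238 × (1 + 7.8%)^6 ≈ ¥224,787.
Price-level factor over 6 years: 1.036 × 1.045 × 1.063 × 1.0376 × 1.0175 × 1.031 ≈ 1.2526575394.
The maturity value deflated by that factor is the answer in today's purchasing power.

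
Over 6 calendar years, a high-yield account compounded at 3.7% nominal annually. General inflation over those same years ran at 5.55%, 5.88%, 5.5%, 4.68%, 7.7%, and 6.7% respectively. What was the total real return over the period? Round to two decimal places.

Cumulative inflation factor: 1.0555 × 1.0588 × 1.055 × 1.0468 × 1.077 × 1.067 ≈ 1.41830.
Nominal growth factor: 1.24358. Real growth factor = 1.24358 / 1.41830 ≈ 0.87681.
Total real return ≈ -12.3193%.

-12.32%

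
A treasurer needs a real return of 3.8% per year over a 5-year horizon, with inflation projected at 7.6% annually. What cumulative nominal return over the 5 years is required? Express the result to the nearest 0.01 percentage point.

73.80%

Required annual nominal rate: (1+3.8%)(1+7.6%) − 1 = 11.6888%.
Cumulative over 5 years: (1 + 0.116888)^5 − 1 ≈ 0.73799.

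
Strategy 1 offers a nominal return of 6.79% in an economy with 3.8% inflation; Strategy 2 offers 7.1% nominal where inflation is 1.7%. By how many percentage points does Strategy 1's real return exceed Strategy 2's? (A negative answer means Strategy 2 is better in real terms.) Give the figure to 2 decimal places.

-2.43

Strategy 1 real return: 1.0679/1.038 − 1 = 2.881%.
Strategy 2 real return: 1.071/1.017 − 1 = 5.310%.
Difference: 2.881 − 5.310 = -2.429 pp.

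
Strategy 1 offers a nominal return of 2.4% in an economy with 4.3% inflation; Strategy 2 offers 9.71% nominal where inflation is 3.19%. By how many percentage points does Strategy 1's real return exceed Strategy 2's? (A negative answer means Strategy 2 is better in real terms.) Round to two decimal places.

Strategy 1 real return: 1.024/1.043 − 1 = -1.822%.
Strategy 2 real return: 1.0971/1.0319 − 1 = 6.318%.
Difference: -1.822 − 6.318 = -8.140 pp.

-8.14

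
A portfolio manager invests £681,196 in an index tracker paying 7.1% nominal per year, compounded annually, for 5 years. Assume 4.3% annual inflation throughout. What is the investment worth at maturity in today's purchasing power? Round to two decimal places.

Nominal value at maturity: £681,196 × (1 + 7.1%)^5 ≈ £959,885.53.
Price-level factor over 5 years: (1 + 4.3%)^5 ≈ 1.2343023110.
Dividing the nominal maturity value by the price-level factor gives the value in today's money.

£777,674.58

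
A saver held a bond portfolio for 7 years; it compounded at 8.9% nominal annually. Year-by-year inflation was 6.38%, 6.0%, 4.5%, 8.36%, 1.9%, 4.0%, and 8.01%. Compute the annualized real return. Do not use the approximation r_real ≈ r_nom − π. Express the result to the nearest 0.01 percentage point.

Cumulative inflation factor: 1.0638 × 1.060 × 1.045 × 1.0836 × 1.019 × 1.040 × 1.0801 ≈ 1.46158.
Nominal growth factor: 1.81633. Real growth factor = 1.81633 / 1.46158 ≈ 1.24272.
Annualized: 1.24272^(1/7) − 1 ≈ 0.03153.

3.15%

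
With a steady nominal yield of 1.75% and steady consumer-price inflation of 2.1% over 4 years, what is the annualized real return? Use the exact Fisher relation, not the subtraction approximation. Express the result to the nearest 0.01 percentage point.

With constant rates the annual real return is the same each year: (1+1.75%)/(1+2.1%) − 1 = -0.00343.

-0.34%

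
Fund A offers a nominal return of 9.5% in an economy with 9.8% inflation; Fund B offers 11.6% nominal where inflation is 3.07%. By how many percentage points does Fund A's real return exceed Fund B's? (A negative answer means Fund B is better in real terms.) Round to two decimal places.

Fund A real return: 1.095/1.098 − 1 = -0.273%.
Fund B real return: 1.116/1.0307 − 1 = 8.276%.
Difference: -0.273 − 8.276 = -8.549 pp.

-8.55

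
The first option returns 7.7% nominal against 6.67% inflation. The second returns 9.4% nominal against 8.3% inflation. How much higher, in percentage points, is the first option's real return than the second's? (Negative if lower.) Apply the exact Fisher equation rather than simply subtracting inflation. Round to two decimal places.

The first option real return: 1.077/1.0667 − 1 = 0.966%.
The second real return: 1.094/1.083 − 1 = 1.016%.
Difference: 0.966 − 1.016 = -0.050 pp.

-0.05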